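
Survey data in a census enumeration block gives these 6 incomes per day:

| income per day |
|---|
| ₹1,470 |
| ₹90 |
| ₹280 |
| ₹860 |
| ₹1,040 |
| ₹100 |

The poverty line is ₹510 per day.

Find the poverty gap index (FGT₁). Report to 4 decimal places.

Incomes under z: ₹90, ₹100, ₹280 (q = 3 of N = 6).
Normalized shortfalls: (510−90)/510 = 0.8235; (510−100)/510 = 0.8039; (510−280)/510 = 0.4510.
Σ = 2.078431. Dividing by the full population N = 6 gives P₁ = 0.3464.

0.3464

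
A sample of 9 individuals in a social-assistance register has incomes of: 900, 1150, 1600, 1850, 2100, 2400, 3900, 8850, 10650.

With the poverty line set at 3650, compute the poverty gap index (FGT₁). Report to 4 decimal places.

0.3623

Below the line: 900, 1150, 1600, 1850, 2100, 2400 (q = 6 of N = 9).
Normalized shortfalls: (3650−900)/3650 = 0.7534; (3650−1150)/3650 = 0.6849; (3650−1600)/3650 = 0.5616; (3650−1850)/3650 = 0.4932; (3650−2100)/3650 = 0.4247; (3650−2400)/3650 = 0.3425.
Sum of shortfalls = 3.260274; P₁ averages over all N: 3.260274 / 9 = 0.3623.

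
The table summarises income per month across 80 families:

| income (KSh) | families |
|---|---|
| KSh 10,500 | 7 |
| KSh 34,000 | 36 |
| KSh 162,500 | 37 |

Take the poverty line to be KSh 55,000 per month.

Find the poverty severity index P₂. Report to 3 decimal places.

Below the line: 7×KSh 10,500, 36×KSh 34,000 (q = 43 of N = 80).
Gap ratios (z−y)/z: (55000−10500)/55000 = 0.8091 (×7); (55000−34000)/55000 = 0.3818 (×36).
Squared: 0.6546 (×7); 0.1458 (×36).
Sum = 9.830661; P₂ = 9.830661 / 80 = 0.123.

0.123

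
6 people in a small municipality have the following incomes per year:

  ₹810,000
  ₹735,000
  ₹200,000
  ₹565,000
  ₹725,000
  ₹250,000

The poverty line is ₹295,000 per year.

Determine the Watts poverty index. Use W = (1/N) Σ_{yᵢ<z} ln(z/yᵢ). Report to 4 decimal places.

Below z: ₹200,000, ₹250,000 (q = 2 of N = 6).
ln(z/y) terms: ln(295000/200000) = 0.3887; ln(295000/250000) = 0.1655.
W = 0.554172 / 6 = 0.0924.

0.0924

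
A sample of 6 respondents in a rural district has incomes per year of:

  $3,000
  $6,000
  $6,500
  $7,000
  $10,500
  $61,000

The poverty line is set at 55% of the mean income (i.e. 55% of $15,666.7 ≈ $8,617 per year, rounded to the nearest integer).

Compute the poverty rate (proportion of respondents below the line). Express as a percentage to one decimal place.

4 of the 6 respondents have income below $8,617.
H = 4/6 = 66.7%.

66.7%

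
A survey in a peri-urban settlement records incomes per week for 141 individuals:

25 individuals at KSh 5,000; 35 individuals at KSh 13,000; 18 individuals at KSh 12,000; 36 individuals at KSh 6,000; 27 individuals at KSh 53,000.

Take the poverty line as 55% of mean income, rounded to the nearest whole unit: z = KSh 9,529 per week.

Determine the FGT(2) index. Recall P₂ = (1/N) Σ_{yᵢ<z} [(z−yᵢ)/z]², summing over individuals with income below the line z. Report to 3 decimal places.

0.075

Below the line: 25×KSh 5,000, 36×KSh 6,000 (q = 61 of N = 141).
Shortfall ratios: (9529−5000)/9529 = 0.4753 (×25); (9529−6000)/9529 = 0.3703 (×36).
Squared: 0.2259 (×25); 0.1372 (×36).
Sum = 10.584965; P₂ = 10.584965 / 141 = 0.075.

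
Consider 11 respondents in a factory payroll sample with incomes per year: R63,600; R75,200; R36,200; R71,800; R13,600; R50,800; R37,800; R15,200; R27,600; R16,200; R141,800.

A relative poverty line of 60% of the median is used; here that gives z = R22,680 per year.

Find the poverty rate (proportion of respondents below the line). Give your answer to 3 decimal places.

3 of the 11 respondents have income below R22,680.
H = 3/11 = 0.273.

0.273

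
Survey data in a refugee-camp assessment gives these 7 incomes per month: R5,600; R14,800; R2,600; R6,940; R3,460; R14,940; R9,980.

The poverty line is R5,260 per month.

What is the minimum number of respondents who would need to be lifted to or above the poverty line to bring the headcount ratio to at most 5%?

2

Currently q = 2 of N = 7 are below the line (H = 0.286).
A headcount ratio of at most 5% allows at most ⌊0.05 × 7⌋ = 0 poor respondents.
So at least 2 − 0 = 2 must be lifted.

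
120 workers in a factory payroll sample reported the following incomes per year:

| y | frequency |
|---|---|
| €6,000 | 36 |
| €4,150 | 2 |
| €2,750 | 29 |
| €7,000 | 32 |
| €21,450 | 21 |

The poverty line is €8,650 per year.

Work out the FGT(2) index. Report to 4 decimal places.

0.1548

Below z: 29×€2,750, 2×€4,150, 36×€6,000, 32×€7,000 (q = 99 of N = 120).
Normalized shortfalls: (8650−2750)/8650 = 0.6821 (×29); (8650−4150)/8650 = 0.5202 (×2); (8650−6000)/8650 = 0.3064 (×36); (8650−7000)/8650 = 0.1908 (×32).
Squared: 0.4652 (×29); 0.2706 (×2); 0.0939 (×36); 0.0364 (×32).
Sum = 18.576230; P₂ = 18.576230 / 120 = 0.1548.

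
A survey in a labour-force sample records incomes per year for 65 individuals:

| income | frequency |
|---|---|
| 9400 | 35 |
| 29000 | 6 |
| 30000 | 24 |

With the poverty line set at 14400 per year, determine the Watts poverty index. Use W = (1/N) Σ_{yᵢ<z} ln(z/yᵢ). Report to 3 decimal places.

0.230

Below the line: 35×9400 (q = 35 of N = 65).
Log gaps: ln(14400/9400) = 0.4265 (×35).
W = 14.928148 / 65 = 0.230.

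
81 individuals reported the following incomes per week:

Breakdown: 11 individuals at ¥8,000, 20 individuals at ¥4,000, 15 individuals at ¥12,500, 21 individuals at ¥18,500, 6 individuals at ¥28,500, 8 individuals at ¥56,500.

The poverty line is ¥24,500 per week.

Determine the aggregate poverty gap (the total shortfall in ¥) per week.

Below z: 20×¥4,000, 11×¥8,000, 15×¥12,500, 21×¥18,500 (q = 67 of N = 81).
Individual gaps: 20×(24500−4000) = 410000; 11×(24500−8000) = 181500; 15×(24500−12500) = 180000; 21×(24500−18500) = 126000.
Aggregate gap = ¥897,500.

¥897,500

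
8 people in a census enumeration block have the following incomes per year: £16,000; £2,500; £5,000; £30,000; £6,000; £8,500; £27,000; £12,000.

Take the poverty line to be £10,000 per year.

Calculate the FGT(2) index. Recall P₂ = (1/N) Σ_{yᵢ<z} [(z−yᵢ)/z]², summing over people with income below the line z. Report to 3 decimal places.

0.124

Below the line: £2,500, £5,000, £6,000, £8,500 (q = 4 of N = 8).
Relative gaps: (10000−2500)/10000 = 0.7500; (10000−5000)/10000 = 0.5000; (10000−6000)/10000 = 0.4000; (10000−8500)/10000 = 0.1500.
Squared: 0.5625; 0.2500; 0.1600; 0.0225.
Sum = 0.995000; P₂ = 0.995000 / 8 = 0.124.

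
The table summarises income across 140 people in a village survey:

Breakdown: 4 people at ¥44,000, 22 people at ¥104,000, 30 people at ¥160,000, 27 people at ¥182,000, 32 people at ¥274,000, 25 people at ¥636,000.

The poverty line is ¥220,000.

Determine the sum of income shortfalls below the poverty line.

¥6,082,000

Below z: 4×¥44,000, 22×¥104,000, 30×¥160,000, 27×¥182,000 (q = 83 of N = 140).
Individual gaps: 4×(220000−44000) = 704000; 22×(220000−104000) = 2552000; 30×(220000−160000) = 1800000; 27×(220000−182000) = 1026000.
Aggregate gap = ¥6,082,000.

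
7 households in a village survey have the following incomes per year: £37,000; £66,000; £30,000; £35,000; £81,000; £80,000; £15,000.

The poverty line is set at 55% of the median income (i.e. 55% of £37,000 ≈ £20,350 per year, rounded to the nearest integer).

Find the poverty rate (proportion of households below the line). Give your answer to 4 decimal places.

1 of the 7 households have income below £20,350.
H = 1/7 = 0.1429.

0.1429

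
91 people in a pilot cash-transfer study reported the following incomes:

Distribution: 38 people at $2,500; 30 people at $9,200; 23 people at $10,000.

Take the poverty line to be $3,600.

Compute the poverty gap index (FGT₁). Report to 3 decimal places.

Below z: 38×$2,500 (q = 38 of N = 91).
Normalized shortfalls: (3600−2500)/3600 = 0.3056 (×38).
Sum of shortfalls = 11.611111; P₁ averages over all N: 11.611111 / 91 = 0.128.

0.128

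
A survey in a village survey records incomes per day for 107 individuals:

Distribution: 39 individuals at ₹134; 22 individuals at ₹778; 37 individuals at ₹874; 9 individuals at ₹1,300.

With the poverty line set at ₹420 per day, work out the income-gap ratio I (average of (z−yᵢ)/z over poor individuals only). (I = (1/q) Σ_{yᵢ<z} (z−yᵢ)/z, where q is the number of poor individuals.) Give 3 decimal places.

Below z: 39×₹134 (q = 39 of N = 107).
Relative gaps: 0.6810 (×39); sum = 26.557143.
The income-gap ratio divides by q (the poor only): 26.557143 / 39 = 0.681.

0.681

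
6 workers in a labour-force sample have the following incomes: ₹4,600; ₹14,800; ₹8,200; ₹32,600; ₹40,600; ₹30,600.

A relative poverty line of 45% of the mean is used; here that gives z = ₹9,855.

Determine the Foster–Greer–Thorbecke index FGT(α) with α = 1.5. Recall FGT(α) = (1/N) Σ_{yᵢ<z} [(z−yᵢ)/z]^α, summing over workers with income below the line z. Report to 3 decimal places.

Poor units: ₹4,600, ₹8,200 (q = 2 of N = 6).
Gap ratios (z−y)/z: (9855−4600)/9855 = 0.5332; (9855−8200)/9855 = 0.1679.
Raised to α = 1.5: 0.38938; 0.06882.
Sum = 0.458200; FGT(1.5) = 0.458200 / 6 = 0.076.

0.076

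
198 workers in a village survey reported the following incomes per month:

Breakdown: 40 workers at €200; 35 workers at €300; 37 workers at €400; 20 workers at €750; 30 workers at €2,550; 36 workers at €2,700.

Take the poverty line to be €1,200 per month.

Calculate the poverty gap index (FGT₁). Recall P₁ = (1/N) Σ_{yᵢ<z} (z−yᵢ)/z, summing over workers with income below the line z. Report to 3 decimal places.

Below the line: 40×€200, 35×€300, 37×€400, 20×€750 (q = 132 of N = 198).
Normalized shortfalls: (1200−200)/1200 = 0.8333 (×40); (1200−300)/1200 = 0.7500 (×35); (1200−400)/1200 = 0.6667 (×37); (1200−750)/1200 = 0.3750 (×20).
Σ = 91.750000. Dividing by the full population N = 198 gives P₁ = 0.463.

0.463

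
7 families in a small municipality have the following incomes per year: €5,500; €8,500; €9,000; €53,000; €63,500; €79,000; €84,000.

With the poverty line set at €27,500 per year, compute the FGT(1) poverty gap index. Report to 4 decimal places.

Below the line: €5,500, €8,500, €9,000 (q = 3 of N = 7).
Relative gaps: (27500−5500)/27500 = 0.8000; (27500−8500)/27500 = 0.6909; (27500−9000)/27500 = 0.6727.
Σ = 2.163636. Dividing by the full population N = 7 gives P₁ = 0.3091.

0.3091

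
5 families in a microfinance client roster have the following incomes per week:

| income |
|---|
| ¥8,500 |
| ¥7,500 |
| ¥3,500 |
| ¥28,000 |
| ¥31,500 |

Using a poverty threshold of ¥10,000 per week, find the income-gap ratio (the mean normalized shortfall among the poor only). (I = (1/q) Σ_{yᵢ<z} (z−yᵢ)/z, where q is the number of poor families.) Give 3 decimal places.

Poor units: ¥3,500, ¥7,500, ¥8,500 (q = 3 of N = 5).
Shortfall ratios (z−y)/z: 0.6500, 0.2500, 0.1500; sum = 1.050000.
I averages over the q = 3 poor units only: 1.050000 / 3 = 0.350.

0.350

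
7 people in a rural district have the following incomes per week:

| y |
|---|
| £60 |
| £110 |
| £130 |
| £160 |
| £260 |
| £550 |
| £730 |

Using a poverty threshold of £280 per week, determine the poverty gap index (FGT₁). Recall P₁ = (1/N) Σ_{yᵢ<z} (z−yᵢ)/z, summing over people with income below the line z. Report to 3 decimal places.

Below z: £60, £110, £130, £160, £260 (q = 5 of N = 7).
Shortfall ratios: (280−60)/280 = 0.7857; (280−110)/280 = 0.6071; (280−130)/280 = 0.5357; (280−160)/280 = 0.4286; (280−260)/280 = 0.0714.
Sum of shortfalls = 2.428571; P₁ averages over all N: 2.428571 / 7 = 0.347.

0.347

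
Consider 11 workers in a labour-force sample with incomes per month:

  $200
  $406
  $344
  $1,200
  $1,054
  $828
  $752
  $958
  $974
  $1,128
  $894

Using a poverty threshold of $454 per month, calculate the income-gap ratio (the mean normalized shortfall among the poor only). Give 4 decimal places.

Poor units: $200, $344, $406 (q = 3 of N = 11).
Shortfall ratios (z−y)/z: 0.5595, 0.2423, 0.1057; sum = 0.907489.
I averages over the q = 3 poor units only: 0.907489 / 3 = 0.3025.

0.3025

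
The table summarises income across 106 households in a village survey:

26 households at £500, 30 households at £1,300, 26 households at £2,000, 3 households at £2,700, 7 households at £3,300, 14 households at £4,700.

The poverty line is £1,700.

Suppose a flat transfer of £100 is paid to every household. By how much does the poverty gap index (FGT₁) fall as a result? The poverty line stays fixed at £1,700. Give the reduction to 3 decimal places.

0.031

Before: below the line — 26×£500, 30×£1,300; poverty gap index (FGT₁) = 0.23973.
After the £100 transfer: below the line — 26×£600, 30×£1,400; poverty gap index (FGT₁) = 0.20866.
Reduction = 0.23973 − 0.20866 = 0.031.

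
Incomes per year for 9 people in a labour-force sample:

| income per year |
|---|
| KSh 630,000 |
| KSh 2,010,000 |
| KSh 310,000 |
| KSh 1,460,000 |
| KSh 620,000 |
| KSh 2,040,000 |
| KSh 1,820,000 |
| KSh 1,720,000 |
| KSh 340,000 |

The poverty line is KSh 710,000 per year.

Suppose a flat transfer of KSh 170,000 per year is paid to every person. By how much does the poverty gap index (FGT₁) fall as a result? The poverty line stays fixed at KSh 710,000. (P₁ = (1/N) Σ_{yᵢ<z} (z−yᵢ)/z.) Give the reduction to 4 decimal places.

0.0798

Before: below the line — KSh 310,000, KSh 340,000, KSh 620,000, KSh 630,000; poverty gap index (FGT₁) = 0.147105.
After the KSh 170,000 transfer: below the line — KSh 480,000, KSh 510,000; poverty gap index (FGT₁) = 0.067293.
Reduction = 0.147105 − 0.067293 = 0.0798.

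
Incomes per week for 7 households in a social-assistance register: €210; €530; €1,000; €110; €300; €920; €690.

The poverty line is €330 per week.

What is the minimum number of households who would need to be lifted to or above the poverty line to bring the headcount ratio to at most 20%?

3 of the 7 households are poor, so H = 3/7 = 0.429.
A headcount ratio of at most 20% allows at most ⌊0.20 × 7⌋ = 1 poor households.
So at least 3 − 1 = 2 must be lifted.

2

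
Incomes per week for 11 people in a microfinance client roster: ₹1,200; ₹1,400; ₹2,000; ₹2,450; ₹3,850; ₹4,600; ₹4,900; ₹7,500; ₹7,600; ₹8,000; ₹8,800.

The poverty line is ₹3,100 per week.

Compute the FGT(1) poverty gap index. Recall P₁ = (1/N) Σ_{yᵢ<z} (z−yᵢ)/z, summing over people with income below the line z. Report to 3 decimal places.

Below z: ₹1,200, ₹1,400, ₹2,000, ₹2,450 (q = 4 of N = 11).
Gap ratios (z−y)/z: (3100−1200)/3100 = 0.6129; (3100−1400)/3100 = 0.5484; (3100−2000)/3100 = 0.3548; (3100−2450)/3100 = 0.2097.
Sum of shortfalls = 1.725806; P₁ averages over all N: 1.725806 / 11 = 0.157.

0.157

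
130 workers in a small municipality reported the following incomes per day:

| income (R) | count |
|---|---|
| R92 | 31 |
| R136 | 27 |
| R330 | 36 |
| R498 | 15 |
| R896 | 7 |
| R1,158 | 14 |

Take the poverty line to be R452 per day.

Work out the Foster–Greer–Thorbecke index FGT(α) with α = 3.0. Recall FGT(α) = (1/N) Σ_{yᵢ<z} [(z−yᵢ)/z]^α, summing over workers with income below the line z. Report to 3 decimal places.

Below the line: 31×R92, 27×R136, 36×R330 (q = 94 of N = 130).
Gap ratios (z−y)/z: (452−92)/452 = 0.7965 (×31); (452−136)/452 = 0.6991 (×27); (452−330)/452 = 0.2699 (×36).
Raised to α = 3.0: 0.50523 (×31); 0.34170 (×27); 0.01966 (×36).
Sum = 25.596053; FGT(3.0) = 25.596053 / 130 = 0.197.

0.197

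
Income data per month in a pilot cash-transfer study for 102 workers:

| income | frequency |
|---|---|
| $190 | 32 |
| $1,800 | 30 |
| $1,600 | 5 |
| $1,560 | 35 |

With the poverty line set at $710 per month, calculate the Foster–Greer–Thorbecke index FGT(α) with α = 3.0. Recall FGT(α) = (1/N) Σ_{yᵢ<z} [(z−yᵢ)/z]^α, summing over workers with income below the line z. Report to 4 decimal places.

Incomes under z: 32×$190 (q = 32 of N = 102).
Relative gaps: (710−190)/710 = 0.7324 (×32).
Raised to α = 3.0: 0.39286 (×32).
Sum = 12.571438; FGT(3.0) = 12.571438 / 102 = 0.1232.

0.1232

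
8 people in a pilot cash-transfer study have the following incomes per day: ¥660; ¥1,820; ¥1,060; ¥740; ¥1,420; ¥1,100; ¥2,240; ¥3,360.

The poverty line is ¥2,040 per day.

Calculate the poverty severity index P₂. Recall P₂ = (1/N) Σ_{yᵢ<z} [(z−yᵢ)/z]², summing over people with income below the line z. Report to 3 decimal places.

0.176

Below z: ¥660, ¥740, ¥1,060, ¥1,100, ¥1,420, ¥1,820 (q = 6 of N = 8).
Normalized shortfalls: (2040−660)/2040 = 0.6765; (2040−740)/2040 = 0.6373; (2040−1060)/2040 = 0.4804; (2040−1100)/2040 = 0.4608; (2040−1420)/2040 = 0.3039; (2040−1820)/2040 = 0.1078.
Squared: 0.4576; 0.4061; 0.2308; 0.2123; 0.0924; 0.0116.
Sum = 1.410804; P₂ = 1.410804 / 8 = 0.176.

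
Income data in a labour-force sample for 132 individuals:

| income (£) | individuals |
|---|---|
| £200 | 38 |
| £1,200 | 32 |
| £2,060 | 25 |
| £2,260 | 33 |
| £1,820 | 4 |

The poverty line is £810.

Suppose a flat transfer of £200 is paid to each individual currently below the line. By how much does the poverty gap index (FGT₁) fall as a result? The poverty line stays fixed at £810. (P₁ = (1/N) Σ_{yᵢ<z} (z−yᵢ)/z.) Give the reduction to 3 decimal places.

Before: below the line — 38×£200; poverty gap index (FGT₁) = 0.21680.
After the £200 transfer: below the line — 38×£400; poverty gap index (FGT₁) = 0.14572.
Reduction = 0.21680 − 0.14572 = 0.071.

0.071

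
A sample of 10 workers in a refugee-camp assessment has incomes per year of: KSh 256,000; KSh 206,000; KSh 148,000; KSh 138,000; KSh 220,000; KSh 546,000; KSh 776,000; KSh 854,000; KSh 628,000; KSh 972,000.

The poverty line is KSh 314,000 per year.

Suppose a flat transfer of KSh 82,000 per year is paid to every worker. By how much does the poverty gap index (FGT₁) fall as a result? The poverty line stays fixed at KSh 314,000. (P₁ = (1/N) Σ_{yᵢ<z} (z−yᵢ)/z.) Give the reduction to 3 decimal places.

0.123

Before: below the line — KSh 138,000, KSh 148,000, KSh 206,000, KSh 220,000, KSh 256,000; poverty gap index (FGT₁) = 0.19172.
After the KSh 82,000 transfer: below the line — KSh 220,000, KSh 230,000, KSh 288,000, KSh 302,000; poverty gap index (FGT₁) = 0.06879.
Reduction = 0.19172 − 0.06879 = 0.123.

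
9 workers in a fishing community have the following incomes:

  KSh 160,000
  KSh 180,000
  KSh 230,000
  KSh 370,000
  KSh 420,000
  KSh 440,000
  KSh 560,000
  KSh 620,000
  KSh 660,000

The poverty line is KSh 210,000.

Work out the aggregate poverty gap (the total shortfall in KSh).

Below z: KSh 160,000, KSh 180,000 (q = 2 of N = 9).
Individual gaps: 210000−160000 = 50000; 210000−180000 = 30000.
Aggregate gap = KSh 80,000.

KSh 80,000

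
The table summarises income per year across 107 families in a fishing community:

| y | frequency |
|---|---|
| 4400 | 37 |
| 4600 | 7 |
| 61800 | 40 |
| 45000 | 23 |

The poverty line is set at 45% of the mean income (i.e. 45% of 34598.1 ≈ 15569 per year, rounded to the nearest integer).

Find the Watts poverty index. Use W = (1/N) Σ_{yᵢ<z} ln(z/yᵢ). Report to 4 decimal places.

0.5167

Below the line: 37×4400, 7×4600 (q = 44 of N = 107).
Log gaps: ln(15569/4400) = 1.2637 (×37); ln(15569/4600) = 1.2192 (×7).
W = 55.290635 / 107 = 0.5167.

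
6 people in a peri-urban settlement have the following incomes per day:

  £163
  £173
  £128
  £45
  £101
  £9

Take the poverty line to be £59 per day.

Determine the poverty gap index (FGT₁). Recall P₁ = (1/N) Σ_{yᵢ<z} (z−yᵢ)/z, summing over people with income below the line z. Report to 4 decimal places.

Incomes under z: £9, £45 (q = 2 of N = 6).
Normalized shortfalls: (59−9)/59 = 0.8475; (59−45)/59 = 0.2373.
Σ = 1.084746. Dividing by the full population N = 6 gives P₁ = 0.1808.

0.1808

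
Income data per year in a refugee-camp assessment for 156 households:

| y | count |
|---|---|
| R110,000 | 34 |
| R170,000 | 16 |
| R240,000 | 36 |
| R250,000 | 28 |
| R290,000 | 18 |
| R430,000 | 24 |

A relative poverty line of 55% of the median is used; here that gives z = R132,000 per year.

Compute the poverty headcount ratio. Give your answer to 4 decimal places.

34 of the 156 households have income below R132,000.
H = 34/156 = 0.2179.

0.2179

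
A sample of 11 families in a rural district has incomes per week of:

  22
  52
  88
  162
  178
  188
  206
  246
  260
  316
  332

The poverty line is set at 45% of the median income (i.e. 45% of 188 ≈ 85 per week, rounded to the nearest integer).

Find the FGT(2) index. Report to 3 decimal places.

Poor units: 22, 52 (q = 2 of N = 11).
Relative gaps: (85−22)/85 = 0.7412; (85−52)/85 = 0.3882.
Squared: 0.5493; 0.1507.
Sum = 0.700069; P₂ = 0.700069 / 11 = 0.064.

0.064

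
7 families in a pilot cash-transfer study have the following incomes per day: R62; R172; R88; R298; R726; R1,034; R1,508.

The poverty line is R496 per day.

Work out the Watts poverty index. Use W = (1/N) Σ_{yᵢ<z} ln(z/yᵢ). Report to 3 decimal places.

Below the line: R62, R88, R172, R298 (q = 4 of N = 7).
ln(z/y) terms: ln(496/62) = 2.0794; ln(496/88) = 1.7292; ln(496/172) = 1.0591; ln(496/298) = 0.5095.
W = 5.377245 / 7 = 0.768.

0.768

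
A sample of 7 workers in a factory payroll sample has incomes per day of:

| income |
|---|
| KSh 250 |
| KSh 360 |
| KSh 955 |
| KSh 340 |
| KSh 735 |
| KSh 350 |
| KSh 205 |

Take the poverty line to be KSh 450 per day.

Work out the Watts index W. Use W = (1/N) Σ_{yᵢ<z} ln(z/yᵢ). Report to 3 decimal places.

Incomes under z: KSh 205, KSh 250, KSh 340, KSh 350, KSh 360 (q = 5 of N = 7).
Log shortfalls: ln(450/205) = 0.7862; ln(450/250) = 0.5878; ln(450/340) = 0.2803; ln(450/350) = 0.2513; ln(450/360) = 0.2231.
W = 2.128784 / 7 = 0.304.

0.304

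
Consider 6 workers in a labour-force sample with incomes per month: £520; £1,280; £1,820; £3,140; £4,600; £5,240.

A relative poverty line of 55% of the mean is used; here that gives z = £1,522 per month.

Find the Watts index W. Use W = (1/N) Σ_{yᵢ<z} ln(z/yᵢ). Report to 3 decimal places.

Below the line: £520, £1,280 (q = 2 of N = 6).
ln(z/y) terms: ln(1522/520) = 1.0740; ln(1522/1280) = 0.1732.
W = 1.247117 / 6 = 0.208.

0.208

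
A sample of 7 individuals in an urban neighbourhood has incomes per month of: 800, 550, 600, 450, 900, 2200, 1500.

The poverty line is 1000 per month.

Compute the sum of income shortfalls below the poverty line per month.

Below the line: 450, 550, 600, 800, 900 (q = 5 of N = 7).
Individual gaps: 1000−450 = 550; 1000−550 = 450; 1000−600 = 400; 1000−800 = 200; 1000−900 = 100.
Aggregate gap = 1700.

1700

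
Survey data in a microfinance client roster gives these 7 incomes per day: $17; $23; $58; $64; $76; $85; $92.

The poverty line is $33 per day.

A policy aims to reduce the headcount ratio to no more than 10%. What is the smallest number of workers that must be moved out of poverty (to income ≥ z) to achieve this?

2

2 of the 7 workers are poor, so H = 2/7 = 0.286.
A headcount ratio of at most 10% allows at most ⌊0.10 × 7⌋ = 0 poor workers.
So at least 2 − 0 = 2 must be lifted.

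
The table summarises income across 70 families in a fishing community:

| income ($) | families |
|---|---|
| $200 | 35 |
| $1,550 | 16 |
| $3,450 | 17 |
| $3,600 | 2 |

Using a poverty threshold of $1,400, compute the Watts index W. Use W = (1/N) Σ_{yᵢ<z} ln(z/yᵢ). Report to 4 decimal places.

0.9730

Below z: 35×$200 (q = 35 of N = 70).
Log gaps: ln(1400/200) = 1.9459 (×35).
W = 68.106855 / 70 = 0.9730.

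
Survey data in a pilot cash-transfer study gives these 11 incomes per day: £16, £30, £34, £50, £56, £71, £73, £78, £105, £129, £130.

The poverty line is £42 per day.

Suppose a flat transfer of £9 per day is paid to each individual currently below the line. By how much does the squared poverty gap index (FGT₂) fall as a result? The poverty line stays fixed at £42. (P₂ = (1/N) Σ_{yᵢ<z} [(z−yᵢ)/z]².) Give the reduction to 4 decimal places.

Before: below the line — £16, £30, £34; squared poverty gap index (FGT₂) = 0.045558.
After the £9 transfer: below the line — £25, £39; squared poverty gap index (FGT₂) = 0.015358.
Reduction = 0.045558 − 0.015358 = 0.0302.

0.0302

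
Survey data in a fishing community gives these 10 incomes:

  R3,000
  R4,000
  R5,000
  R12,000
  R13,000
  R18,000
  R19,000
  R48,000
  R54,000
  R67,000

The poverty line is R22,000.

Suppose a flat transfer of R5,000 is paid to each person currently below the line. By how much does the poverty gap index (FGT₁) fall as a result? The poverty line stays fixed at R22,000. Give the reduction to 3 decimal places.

Before: below the line — R3,000, R4,000, R5,000, R12,000, R13,000, R18,000, R19,000; poverty gap index (FGT₁) = 0.36364.
After the R5,000 transfer: below the line — R8,000, R9,000, R10,000, R17,000, R18,000; poverty gap index (FGT₁) = 0.21818.
Reduction = 0.36364 − 0.21818 = 0.145.

0.145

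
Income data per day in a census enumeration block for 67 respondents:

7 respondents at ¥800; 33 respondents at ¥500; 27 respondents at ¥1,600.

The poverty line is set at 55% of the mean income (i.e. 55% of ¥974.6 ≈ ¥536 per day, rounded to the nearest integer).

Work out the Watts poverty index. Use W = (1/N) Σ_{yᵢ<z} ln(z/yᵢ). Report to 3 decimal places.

Below the line: 33×¥500 (q = 33 of N = 67).
Log gaps: ln(536/500) = 0.0695 (×33).
W = 2.294360 / 67 = 0.034.

0.034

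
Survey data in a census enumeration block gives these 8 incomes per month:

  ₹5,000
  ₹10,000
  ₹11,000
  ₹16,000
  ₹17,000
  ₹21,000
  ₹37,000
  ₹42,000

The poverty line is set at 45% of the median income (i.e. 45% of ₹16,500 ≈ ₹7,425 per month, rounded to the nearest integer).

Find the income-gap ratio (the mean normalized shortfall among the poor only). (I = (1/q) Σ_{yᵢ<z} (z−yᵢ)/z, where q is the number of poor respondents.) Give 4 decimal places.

0.3266

Incomes under z: ₹5,000 (q = 1 of N = 8).
Relative gaps: 0.3266; sum = 0.326599.
The income-gap ratio divides by q (the poor only): 0.326599 / 1 = 0.3266.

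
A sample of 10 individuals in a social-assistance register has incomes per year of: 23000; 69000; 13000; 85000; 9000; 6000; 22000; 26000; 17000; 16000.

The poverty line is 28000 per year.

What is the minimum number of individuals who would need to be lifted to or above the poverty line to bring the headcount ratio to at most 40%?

8 of the 10 individuals are poor, so H = 8/10 = 0.800.
A headcount ratio of at most 40% allows at most ⌊0.40 × 10⌋ = 4 poor individuals.
So at least 8 − 4 = 4 must be lifted.

4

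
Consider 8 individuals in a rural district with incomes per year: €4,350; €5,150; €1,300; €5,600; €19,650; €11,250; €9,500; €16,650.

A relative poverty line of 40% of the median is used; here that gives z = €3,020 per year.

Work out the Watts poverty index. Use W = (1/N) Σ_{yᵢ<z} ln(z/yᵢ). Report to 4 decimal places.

Poor units: €1,300 (q = 1 of N = 8).
Log gaps: ln(3020/1300) = 0.8429.
W = 0.842893 / 8 = 0.1054.

0.1054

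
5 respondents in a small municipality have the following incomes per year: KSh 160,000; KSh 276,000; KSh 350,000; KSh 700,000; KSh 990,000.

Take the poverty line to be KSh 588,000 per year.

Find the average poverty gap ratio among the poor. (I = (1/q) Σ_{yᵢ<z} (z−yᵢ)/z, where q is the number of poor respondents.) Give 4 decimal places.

0.5544

Below z: KSh 160,000, KSh 276,000, KSh 350,000 (q = 3 of N = 5).
Relative gaps: 0.7279, 0.5306, 0.4048; sum = 1.663265.
I averages over the q = 3 poor units only: 1.663265 / 3 = 0.5544.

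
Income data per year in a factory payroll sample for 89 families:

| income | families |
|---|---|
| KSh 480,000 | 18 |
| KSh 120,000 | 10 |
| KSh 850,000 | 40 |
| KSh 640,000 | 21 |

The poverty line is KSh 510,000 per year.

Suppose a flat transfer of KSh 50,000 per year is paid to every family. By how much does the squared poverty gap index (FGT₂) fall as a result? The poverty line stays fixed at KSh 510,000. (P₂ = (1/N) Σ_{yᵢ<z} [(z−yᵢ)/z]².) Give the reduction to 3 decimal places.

Before: below the line — 10×KSh 120,000, 18×KSh 480,000; squared poverty gap index (FGT₂) = 0.06640.
After the KSh 50,000 transfer: below the line — 10×KSh 170,000; squared poverty gap index (FGT₂) = 0.04994.
Reduction = 0.06640 − 0.04994 = 0.016.

0.016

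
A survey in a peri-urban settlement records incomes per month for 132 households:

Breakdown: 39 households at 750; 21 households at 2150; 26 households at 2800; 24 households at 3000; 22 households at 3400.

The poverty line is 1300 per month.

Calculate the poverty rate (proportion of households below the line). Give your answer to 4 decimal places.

39 of the 132 households have income below 1300.
H = 39/132 = 0.2955.

0.2955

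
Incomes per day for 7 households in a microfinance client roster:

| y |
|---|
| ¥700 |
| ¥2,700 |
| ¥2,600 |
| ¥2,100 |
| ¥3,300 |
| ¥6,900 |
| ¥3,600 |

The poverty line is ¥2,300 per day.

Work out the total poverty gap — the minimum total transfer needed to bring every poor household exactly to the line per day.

¥1,800

Incomes under z: ¥700, ¥2,100 (q = 2 of N = 7).
Individual gaps: 2300−700 = 1600; 2300−2100 = 200.
Aggregate gap = ¥1,800.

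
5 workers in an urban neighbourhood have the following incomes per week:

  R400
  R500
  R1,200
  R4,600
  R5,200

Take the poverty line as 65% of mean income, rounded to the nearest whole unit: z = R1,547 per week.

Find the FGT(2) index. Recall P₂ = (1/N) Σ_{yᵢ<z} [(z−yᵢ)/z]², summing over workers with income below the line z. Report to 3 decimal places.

0.212

Below the line: R400, R500, R1,200 (q = 3 of N = 5).
Shortfall ratios: (1547−400)/1547 = 0.7414; (1547−500)/1547 = 0.6768; (1547−1200)/1547 = 0.2243.
Squared: 0.5497; 0.4580; 0.0503.
Sum = 1.058089; P₂ = 1.058089 / 5 = 0.212.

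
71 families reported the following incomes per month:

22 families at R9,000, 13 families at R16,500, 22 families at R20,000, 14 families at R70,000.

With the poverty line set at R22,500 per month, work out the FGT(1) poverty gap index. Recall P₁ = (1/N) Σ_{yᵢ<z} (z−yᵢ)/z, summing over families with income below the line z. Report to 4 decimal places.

0.2692

Below the line: 22×R9,000, 13×R16,500, 22×R20,000 (q = 57 of N = 71).
Shortfall ratios: (22500−9000)/22500 = 0.6000 (×22); (22500−16500)/22500 = 0.2667 (×13); (22500−20000)/22500 = 0.1111 (×22).
Sum of shortfalls = 19.111111; P₁ averages over all N: 19.111111 / 71 = 0.2692.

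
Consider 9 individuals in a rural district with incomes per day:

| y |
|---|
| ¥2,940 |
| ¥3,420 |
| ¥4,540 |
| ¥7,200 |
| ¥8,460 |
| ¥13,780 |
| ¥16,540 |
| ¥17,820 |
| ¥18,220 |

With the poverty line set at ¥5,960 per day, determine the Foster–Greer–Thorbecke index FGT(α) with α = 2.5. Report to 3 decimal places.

0.037

Incomes under z: ¥2,940, ¥3,420, ¥4,540 (q = 3 of N = 9).
Relative gaps: (5960−2940)/5960 = 0.5067; (5960−3420)/5960 = 0.4262; (5960−4540)/5960 = 0.2383.
Raised to α = 2.5: 0.18277; 0.11857; 0.02771.
Sum = 0.329045; FGT(2.5) = 0.329045 / 9 = 0.037.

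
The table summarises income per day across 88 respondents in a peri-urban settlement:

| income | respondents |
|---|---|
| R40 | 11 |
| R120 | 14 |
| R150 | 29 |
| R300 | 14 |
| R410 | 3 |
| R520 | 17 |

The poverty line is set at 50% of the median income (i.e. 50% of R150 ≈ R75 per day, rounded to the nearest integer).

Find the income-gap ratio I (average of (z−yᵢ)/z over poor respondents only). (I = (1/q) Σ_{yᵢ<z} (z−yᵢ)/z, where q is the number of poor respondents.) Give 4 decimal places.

Below the line: 11×R40 (q = 11 of N = 88).
Shortfall ratios (z−y)/z: 0.4667 (×11); sum = 5.133333.
The income-gap ratio divides by q (the poor only): 5.133333 / 11 = 0.4667.

0.4667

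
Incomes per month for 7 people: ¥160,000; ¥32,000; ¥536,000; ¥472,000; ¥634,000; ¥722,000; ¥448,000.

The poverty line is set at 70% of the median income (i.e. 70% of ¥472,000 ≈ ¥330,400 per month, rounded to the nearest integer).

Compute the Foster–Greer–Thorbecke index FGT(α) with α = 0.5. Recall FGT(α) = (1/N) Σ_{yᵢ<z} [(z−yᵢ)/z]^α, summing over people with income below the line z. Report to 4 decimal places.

Poor units: ¥32,000, ¥160,000 (q = 2 of N = 7).
Relative gaps: (330400−32000)/330400 = 0.9031; (330400−160000)/330400 = 0.5157.
Raised to α = 0.5: 0.95034; 0.71815.
Sum = 1.668490; FGT(0.5) = 1.668490 / 7 = 0.2384.

0.2384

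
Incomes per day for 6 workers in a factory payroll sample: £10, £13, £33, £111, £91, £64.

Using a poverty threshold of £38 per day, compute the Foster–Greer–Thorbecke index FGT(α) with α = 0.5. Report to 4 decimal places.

0.3387

Incomes under z: £10, £13, £33 (q = 3 of N = 6).
Gap ratios (z−y)/z: (38−10)/38 = 0.7368; (38−13)/38 = 0.6579; (38−33)/38 = 0.1316.
Raised to α = 0.5: 0.85840; 0.81111; 0.36274.
Sum = 2.032240; FGT(0.5) = 2.032240 / 6 = 0.3387.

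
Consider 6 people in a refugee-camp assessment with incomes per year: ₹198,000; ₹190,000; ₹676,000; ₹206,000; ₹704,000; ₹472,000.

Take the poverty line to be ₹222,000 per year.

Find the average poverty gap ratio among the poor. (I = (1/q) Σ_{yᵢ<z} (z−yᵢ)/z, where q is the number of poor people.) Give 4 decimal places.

Incomes under z: ₹190,000, ₹198,000, ₹206,000 (q = 3 of N = 6).
Relative gaps: 0.1441, 0.1081, 0.0721; sum = 0.324324.
The income-gap ratio divides by q (the poor only): 0.324324 / 3 = 0.1081.

0.1081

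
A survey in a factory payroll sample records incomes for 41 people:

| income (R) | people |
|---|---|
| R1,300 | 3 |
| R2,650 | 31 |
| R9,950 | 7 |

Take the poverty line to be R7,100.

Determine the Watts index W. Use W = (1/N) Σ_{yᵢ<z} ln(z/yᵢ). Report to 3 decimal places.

0.869

Below z: 3×R1,300, 31×R2,650 (q = 34 of N = 41).
Log shortfalls: ln(7100/1300) = 1.6977 (×3); ln(7100/2650) = 0.9855 (×31).
W = 35.644781 / 41 = 0.869.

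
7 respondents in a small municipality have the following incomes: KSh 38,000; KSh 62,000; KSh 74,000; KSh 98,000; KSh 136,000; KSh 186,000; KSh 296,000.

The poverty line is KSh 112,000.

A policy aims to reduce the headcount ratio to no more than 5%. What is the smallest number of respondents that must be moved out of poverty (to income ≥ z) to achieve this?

4 of the 7 respondents are poor, so H = 4/7 = 0.571.
A headcount ratio of at most 5% allows at most ⌊0.05 × 7⌋ = 0 poor respondents.
So at least 4 − 0 = 4 must be lifted.

4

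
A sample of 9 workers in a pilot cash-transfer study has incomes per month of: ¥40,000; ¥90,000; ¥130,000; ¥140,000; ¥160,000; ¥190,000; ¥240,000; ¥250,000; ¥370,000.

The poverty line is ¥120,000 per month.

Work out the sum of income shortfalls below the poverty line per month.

Below z: ¥40,000, ¥90,000 (q = 2 of N = 9).
Individual gaps: 120000−40000 = 80000; 120000−90000 = 30000.
Aggregate gap = ¥110,000.

¥110,000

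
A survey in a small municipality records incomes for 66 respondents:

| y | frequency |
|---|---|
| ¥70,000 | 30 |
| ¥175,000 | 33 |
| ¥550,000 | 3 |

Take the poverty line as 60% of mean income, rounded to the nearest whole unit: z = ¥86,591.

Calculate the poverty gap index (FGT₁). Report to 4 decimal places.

Below the line: 30×¥70,000 (q = 30 of N = 66).
Relative gaps: (86591−70000)/86591 = 0.1916 (×30).
Sum of shortfalls = 5.748057; P₁ averages over all N: 5.748057 / 66 = 0.0871.

0.0871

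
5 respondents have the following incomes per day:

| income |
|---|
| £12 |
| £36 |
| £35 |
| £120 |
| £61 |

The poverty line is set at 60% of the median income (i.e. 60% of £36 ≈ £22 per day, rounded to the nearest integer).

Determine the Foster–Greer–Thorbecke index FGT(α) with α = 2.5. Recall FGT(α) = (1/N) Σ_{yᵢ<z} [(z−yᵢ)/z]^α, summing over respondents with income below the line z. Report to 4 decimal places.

Incomes under z: £12 (q = 1 of N = 5).
Gap ratios (z−y)/z: (22−12)/22 = 0.4545.
Raised to α = 2.5: 0.13930.
Sum = 0.139297; FGT(2.5) = 0.139297 / 5 = 0.0279.

0.0279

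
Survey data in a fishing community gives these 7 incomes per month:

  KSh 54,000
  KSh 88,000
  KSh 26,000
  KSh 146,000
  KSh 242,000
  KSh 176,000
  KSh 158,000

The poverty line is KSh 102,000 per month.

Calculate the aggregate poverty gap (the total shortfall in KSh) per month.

Poor units: KSh 26,000, KSh 54,000, KSh 88,000 (q = 3 of N = 7).
Individual gaps: 102000−26000 = 76000; 102000−54000 = 48000; 102000−88000 = 14000.
Aggregate gap = KSh 138,000.

KSh 138,000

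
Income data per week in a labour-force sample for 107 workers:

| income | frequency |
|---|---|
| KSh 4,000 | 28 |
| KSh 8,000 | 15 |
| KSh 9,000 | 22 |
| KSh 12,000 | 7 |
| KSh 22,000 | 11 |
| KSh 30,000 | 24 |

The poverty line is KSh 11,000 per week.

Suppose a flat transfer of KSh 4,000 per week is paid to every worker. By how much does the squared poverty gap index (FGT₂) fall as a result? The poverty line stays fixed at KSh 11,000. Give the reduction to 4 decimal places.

0.1037

Before: below the line — 28×KSh 4,000, 15×KSh 8,000, 22×KSh 9,000; squared poverty gap index (FGT₂) = 0.123195.
After the KSh 4,000 transfer: below the line — 28×KSh 8,000; squared poverty gap index (FGT₂) = 0.019464.
Reduction = 0.123195 − 0.019464 = 0.1037.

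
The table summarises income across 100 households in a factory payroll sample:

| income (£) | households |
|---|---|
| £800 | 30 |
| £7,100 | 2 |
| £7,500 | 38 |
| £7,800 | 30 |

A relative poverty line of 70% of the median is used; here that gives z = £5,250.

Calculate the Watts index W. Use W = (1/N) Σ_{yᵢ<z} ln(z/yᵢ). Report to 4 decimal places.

0.5644

Below z: 30×£800 (q = 30 of N = 100).
Log gaps: ln(5250/800) = 1.8814 (×30).
W = 56.441149 / 100 = 0.5644.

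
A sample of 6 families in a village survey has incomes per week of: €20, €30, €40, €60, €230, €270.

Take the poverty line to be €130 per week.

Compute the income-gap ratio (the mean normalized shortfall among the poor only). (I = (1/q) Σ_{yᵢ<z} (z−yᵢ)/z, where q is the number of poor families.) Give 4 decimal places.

0.7115

Poor units: €20, €30, €40, €60 (q = 4 of N = 6).
Shortfall ratios (z−y)/z: 0.8462, 0.7692, 0.6923, 0.5385; sum = 2.846154.
I averages over the q = 4 poor units only: 2.846154 / 4 = 0.7115.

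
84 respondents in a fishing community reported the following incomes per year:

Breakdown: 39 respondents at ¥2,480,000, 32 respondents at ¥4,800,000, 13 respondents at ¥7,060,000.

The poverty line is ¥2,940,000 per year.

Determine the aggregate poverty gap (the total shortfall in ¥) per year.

¥17,940,000

Below the line: 39×¥2,480,000 (q = 39 of N = 84).
Individual gaps: 39×(2940000−2480000) = 17940000.
Aggregate gap = ¥17,940,000.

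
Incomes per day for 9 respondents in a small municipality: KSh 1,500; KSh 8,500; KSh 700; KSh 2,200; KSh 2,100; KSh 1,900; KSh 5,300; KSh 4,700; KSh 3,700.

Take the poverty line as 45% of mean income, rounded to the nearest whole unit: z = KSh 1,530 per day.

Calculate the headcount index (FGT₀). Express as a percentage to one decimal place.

22.2%

2 of the 9 respondents have income below KSh 1,530.
H = 2/9 = 22.2%.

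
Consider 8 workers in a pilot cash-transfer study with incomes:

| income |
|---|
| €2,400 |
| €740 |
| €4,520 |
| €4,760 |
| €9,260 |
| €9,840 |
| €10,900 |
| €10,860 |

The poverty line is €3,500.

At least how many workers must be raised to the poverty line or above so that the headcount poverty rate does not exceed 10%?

2

Currently q = 2 of N = 8 are below the line (H = 0.250).
A headcount ratio of at most 10% allows at most ⌊0.10 × 8⌋ = 0 poor workers.
So at least 2 − 0 = 2 must be lifted.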